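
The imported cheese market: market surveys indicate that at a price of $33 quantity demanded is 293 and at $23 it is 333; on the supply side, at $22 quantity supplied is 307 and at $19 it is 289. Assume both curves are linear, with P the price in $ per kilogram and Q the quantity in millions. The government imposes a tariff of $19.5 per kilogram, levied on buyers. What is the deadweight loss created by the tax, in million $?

Demand slope: (333 − 293)/(23 − 33) = -4, so Qd = 425 − 4P.
Supply slope: (289 − 307)/(19 − 22) = 6, so Qs = 6P + 175.
Without the tax, 425 − 4P = 6P + 175 gives 10P = 250, so P* = $25 and Q* = 325.
With the tax collected from buyers, demand (in seller-price terms) shifts: Qd = 425 − 4(P + 19.5).
Solving gives Q = 278.2 with buyers paying $36.7 and producers receiving $17.2 (the $19.5 wedge).
Quantity falls by |ΔQ| = |325 − 278.2| = 46.8.
DWL = ½ · t · |ΔQ| = ½ · 19.5 · 46.8 = $456.3.

Deadweight loss = $456.3 million.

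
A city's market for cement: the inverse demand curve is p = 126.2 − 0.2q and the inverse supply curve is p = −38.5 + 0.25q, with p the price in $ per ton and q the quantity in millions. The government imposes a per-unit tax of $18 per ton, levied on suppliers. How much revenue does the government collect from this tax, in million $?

Tax revenue = $5868 million.

Rewrite in direct form: qd = 631 − 5p and qs = 4p + 154.
Without the tax, 631 − 5p = 4p + 154 gives 9p = 477, so p* = $53 and q* = 366.
With the tax collected from suppliers, supply shifts: qs = 4(p − 18) + 154.
Solving gives q = 326 with consumers paying $61 and suppliers receiving $43 (the $18 wedge).
Revenue = t · Q = 18 · 326 = $5868.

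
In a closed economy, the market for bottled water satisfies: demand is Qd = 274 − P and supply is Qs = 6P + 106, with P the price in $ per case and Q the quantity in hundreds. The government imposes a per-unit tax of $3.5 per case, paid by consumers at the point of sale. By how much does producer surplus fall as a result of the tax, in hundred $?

Without the tax, 274 − P = 6P + 106 gives 7P = 168, so P* = $24 and Q* = 250.
With the tax collected from consumers, demand (in seller-price terms) shifts: Qd = 274 − (P + 3.5).
Solving gives Q = 247 with consumers paying $27 and producers receiving $23.5 (the $3.5 wedge).
ΔPS is the trapezoid between Q = 247 and Q = 250 of height $0.5: ½ · (250 + 247) · 0.5 = $124.25.

Producer surplus falls by $124.25 hundred.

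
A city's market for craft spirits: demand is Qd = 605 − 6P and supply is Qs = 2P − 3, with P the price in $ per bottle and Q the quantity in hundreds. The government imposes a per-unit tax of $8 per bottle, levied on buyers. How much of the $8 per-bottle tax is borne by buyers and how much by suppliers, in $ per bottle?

Before the tax: set 605 − 6P = 2P − 3 → P* = $76, Q* = 149.
With the tax collected from buyers, demand (in seller-price terms) shifts: Qd = 605 − 6(P + 8).
Solving gives Q = 137 with buyers paying $78 and suppliers receiving $70 (the $8 wedge).
Burden on buyers: $2; on suppliers: $6. (They sum to $8.)
The less price-elastic side of the market bears the larger share of a per-unit tax.

Buyers bear $2 per bottle; suppliers bear $6 per bottle.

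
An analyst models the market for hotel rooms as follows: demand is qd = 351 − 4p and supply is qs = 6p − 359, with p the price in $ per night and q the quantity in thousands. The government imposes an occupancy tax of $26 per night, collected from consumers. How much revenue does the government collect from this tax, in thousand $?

Before the tax: set 351 − 4p = 6p − 359 → p* = $71, q* = 67.
With the tax collected from consumers, demand (in seller-price terms) shifts: qd = 351 − 4(p + 26).
Solving gives q = 4.6 with consumers paying $86.6 and sellers receiving $60.6 (the $26 wedge).
Revenue = t · Q = 26 · 4.6 = $119.6.

Tax revenue = $119.6 thousand.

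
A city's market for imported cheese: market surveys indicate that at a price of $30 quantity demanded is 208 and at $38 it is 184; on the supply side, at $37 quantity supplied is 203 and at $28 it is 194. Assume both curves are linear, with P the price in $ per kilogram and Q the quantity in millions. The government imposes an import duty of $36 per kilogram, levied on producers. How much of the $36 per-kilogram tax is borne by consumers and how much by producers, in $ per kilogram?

Consumers bear $9 per kilogram; producers bear $27 per kilogram.

Demand slope: (184 − 208)/(38 − 30) = -3, so Qd = 298 − 3P.
Supply slope: (194 − 203)/(28 − 37) = 1, so Qs = P + 166.
Without the tax, 298 − 3P = P + 166 gives 4P = 132, so P* = $33 and Q* = 199.
With the tax collected from producers, supply shifts: Qs = (P − 36) + 166.
Solving gives Q = 172 with consumers paying $42 and producers receiving $6 (the $36 wedge).
Burden on consumers: $9; on producers: $27. (They sum to $36.)
The less price-elastic side of the market bears the larger share of a per-unit tax.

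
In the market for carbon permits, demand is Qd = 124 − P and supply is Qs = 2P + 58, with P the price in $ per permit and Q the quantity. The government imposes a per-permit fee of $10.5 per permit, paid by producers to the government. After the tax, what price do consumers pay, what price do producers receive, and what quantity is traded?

Consumers pay $29; producers receive $18.5; quantity = 95.

Before the tax: set 124 − P = 2P + 58 → P* = $22, Q* = 102.
With the tax collected from producers, supply shifts: Qs = 2(P − 10.5) + 58.
Solving gives Q = 95 with consumers paying $29 and producers receiving $18.5 (the $10.5 wedge).
The less price-elastic side of the market bears the larger share of a per-unit tax.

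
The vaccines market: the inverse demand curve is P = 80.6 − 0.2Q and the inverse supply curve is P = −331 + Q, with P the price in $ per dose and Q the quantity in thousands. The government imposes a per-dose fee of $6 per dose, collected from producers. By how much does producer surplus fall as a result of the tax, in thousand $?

Inverting to Q(P) form: Qd = 403 − 5P; Qs = P + 331.
Without the tax, 403 − 5P = P + 331 gives 6P = 72, so P* = $12 and Q* = 343.
With the tax collected from producers, supply shifts: Qs = (P − 6) + 331.
New equilibrium: consumers pay $13, producers receive $7, Q = 338. (Wedge: Pb − Ps = 6.)
ΔPS is the trapezoid between Q = 338 and Q = 343 of height $5: ½ · (343 + 338) · 5 = $1702.5.

Producer surplus falls by $1702.5 thousand.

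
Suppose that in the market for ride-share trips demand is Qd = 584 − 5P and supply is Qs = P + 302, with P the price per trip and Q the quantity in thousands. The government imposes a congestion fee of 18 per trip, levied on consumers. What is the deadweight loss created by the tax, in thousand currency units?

Deadweight loss = 135 thousand.

Without the tax, 584 − 5P = P + 302 gives 6P = 282, so P* = 47 and Q* = 349.
With the tax collected from consumers, demand (in seller-price terms) shifts: Qd = 584 − 5(P + 18).
Solving gives Q = 334 with consumers paying 50 and sellers receiving 32 (the 18 wedge).
Quantity falls by |ΔQ| = |349 − 334| = 15.
DWL = ½ · t · |ΔQ| = ½ · 18 · 15 = 135.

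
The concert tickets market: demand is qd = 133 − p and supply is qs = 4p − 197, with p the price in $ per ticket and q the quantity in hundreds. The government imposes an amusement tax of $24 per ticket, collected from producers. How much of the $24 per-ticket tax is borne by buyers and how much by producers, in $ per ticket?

Buyers bear $19.2 per ticket; producers bear $4.8 per ticket.

Without the tax, 133 − p = 4p − 197 gives 5p = 330, so p* = $66 and q* = 67.
With the tax collected from producers, supply shifts: qs = 4(p − 24) − 197.
New equilibrium: buyers pay $85.2, producers receive $61.2, q = 47.8. (Wedge: pb − ps = 24.)
Burden on buyers: $19.2; on producers: $4.8. (They sum to $24.)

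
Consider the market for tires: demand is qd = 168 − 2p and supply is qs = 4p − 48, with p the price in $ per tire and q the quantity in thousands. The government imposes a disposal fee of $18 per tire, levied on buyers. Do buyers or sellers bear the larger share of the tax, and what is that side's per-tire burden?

Buyers bear the larger share: $12 per tire.

Without the tax, 168 − 2p = 4p − 48 gives 6p = 216, so p* = $36 and q* = 96.
With the tax collected from buyers, demand (in seller-price terms) shifts: qd = 168 − 2(p + 18).
Solving gives q = 72 with buyers paying $48 and sellers receiving $30 (the $18 wedge).
Per-tire burden: buyers $12, sellers $6.
Buyers take the larger share because demand is less price-elastic here (demand slope 2 vs supply slope 4).
The less price-elastic side of the market bears the larger share of a per-unit tax.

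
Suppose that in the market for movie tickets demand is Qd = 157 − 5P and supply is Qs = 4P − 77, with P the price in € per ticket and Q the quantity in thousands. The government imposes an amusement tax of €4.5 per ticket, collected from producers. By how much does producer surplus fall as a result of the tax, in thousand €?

Without the tax, 157 − 5P = 4P − 77 gives 9P = 234, so P* = €26 and Q* = 27.
With the tax collected from producers, supply shifts: Qs = 4(P − 4.5) − 77.
Solving gives Q = 17 with buyers paying €28 and producers receiving €23.5 (the €4.5 wedge).
ΔPS is the trapezoid between Q = 17 and Q = 27 of height €2.5: ½ · (27 + 17) · 2.5 = €55.

Producer surplus falls by €55 thousand.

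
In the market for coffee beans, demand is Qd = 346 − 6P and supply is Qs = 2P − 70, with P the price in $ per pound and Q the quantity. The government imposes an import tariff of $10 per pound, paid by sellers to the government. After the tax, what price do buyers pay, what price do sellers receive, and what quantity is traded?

Buyers pay $54.5; sellers receive $44.5; quantity = 19.

Before the tax: set 346 − 6P = 2P − 70 → P* = $52, Q* = 34.
With the tax collected from sellers, supply shifts: Qs = 2(P − 10) − 70.
New equilibrium: buyers pay $54.5, sellers receive $44.5, Q = 19. (Wedge: Pb − Ps = 10.)
The less price-elastic side of the market bears the larger share of a per-unit tax.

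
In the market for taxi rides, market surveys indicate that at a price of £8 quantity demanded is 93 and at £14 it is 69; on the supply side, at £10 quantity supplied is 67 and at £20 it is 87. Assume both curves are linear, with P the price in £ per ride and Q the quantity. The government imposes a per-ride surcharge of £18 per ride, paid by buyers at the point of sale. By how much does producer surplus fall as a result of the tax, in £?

Producer surplus falls by £732.

Demand slope: (69 − 93)/(14 − 8) = -4, so Qd = 125 − 4P.
Supply slope: (87 − 67)/(20 − 10) = 2, so Qs = 2P + 47.
Without the tax, 125 − 4P = 2P + 47 gives 6P = 78, so P* = £13 and Q* = 73.
With the tax collected from buyers, demand (in seller-price terms) shifts: Qd = 125 − 4(P + 18).
Solving gives Q = 49 with buyers paying £19 and producers receiving £1 (the £18 wedge).
ΔPS is the trapezoid between Q = 49 and Q = 73 of height £12: ½ · (73 + 49) · 12 = £732.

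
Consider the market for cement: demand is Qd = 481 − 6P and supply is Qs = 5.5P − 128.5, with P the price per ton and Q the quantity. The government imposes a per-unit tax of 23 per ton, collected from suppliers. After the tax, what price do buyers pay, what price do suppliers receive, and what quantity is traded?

Without the tax, 481 − 6P = 5.5P − 128.5 gives 11.5P = 609.5, so P* = 53 and Q* = 163.
With the tax collected from suppliers, supply shifts: Qs = 5.5(P − 23) − 128.5.
Solving gives Q = 97 with buyers paying 64 and suppliers receiving 41 (the 23 wedge).
The less price-elastic side of the market bears the larger share of a per-unit tax.

Buyers pay 64; suppliers receive 41; quantity = 97.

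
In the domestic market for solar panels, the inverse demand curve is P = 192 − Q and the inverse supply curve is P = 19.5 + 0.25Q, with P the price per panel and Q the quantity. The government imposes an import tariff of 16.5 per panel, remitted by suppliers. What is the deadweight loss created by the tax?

Inverting to Q(P) form: Qd = 192 − P; Qs = 4P − 78.
Without the tax, 192 − P = 4P − 78 gives 5P = 270, so P* = 54 and Q* = 138.
With the tax collected from suppliers, supply shifts: Qs = 4(P − 16.5) − 78.
Solving gives Q = 124.8 with consumers paying 67.2 and suppliers receiving 50.7 (the 16.5 wedge).
Quantity falls by |ΔQ| = |138 − 124.8| = 13.2.
DWL = ½ · t · |ΔQ| = ½ · 16.5 · 13.2 = 108.9.

Deadweight loss = 108.9.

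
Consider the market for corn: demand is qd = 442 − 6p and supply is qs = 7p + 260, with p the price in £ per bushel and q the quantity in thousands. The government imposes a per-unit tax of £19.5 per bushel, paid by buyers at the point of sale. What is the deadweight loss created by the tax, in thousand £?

Deadweight loss = £614.25 thousand.

Without the tax, 442 − 6p = 7p + 260 gives 13p = 182, so p* = £14 and q* = 358.
With the tax collected from buyers, demand (in seller-price terms) shifts: qd = 442 − 6(p + 19.5).
Solving gives q = 295 with buyers paying £24.5 and suppliers receiving £5 (the £19.5 wedge).
Quantity falls by |ΔQ| = |358 − 295| = 63.
DWL = ½ · t · |ΔQ| = ½ · 19.5 · 63 = £614.25.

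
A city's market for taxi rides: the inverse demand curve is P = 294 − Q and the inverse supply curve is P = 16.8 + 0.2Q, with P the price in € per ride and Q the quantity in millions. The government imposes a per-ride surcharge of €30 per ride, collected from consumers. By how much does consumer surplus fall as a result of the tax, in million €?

Consumer surplus falls by €5462.5 million.

Inverting to Q(P) form: Qd = 294 − P; Qs = 5P − 84.
Without the tax, 294 − P = 5P − 84 gives 6P = 378, so P* = €63 and Q* = 231.
With the tax collected from consumers, demand (in seller-price terms) shifts: Qd = 294 − (P + 30).
New equilibrium: consumers pay €88, suppliers receive €58, Q = 206. (Wedge: Pb − Ps = 30.)
ΔCS is the trapezoid between Q = 206 and Q = 231 of height €25: ½ · (231 + 206) · 25 = €5462.5.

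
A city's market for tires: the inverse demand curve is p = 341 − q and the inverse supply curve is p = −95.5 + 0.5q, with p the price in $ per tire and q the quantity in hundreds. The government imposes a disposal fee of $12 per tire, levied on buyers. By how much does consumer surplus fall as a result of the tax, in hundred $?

Rewrite in direct form: qd = 341 − p and qs = 2p + 191.
Before the tax: set 341 − p = 2p + 191 → p* = $50, q* = 291.
With the tax collected from buyers, demand (in seller-price terms) shifts: qd = 341 − (p + 12).
New equilibrium: buyers pay $58, suppliers receive $46, q = 283. (Wedge: pb − ps = 12.)
ΔCS is the trapezoid between Q = 283 and Q = 291 of height $8: ½ · (291 + 283) · 8 = $2296.

Consumer surplus falls by $2296 hundred.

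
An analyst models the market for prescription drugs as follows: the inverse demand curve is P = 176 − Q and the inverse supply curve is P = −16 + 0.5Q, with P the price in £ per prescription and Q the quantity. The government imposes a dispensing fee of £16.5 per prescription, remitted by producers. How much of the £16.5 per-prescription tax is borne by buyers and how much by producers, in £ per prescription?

Buyers bear £11 per prescription; producers bear £5.5 per prescription.

Inverting to Q(P) form: Qd = 176 − P; Qs = 2P + 32.
Without the tax, 176 − P = 2P + 32 gives 3P = 144, so P* = £48 and Q* = 128.
With the tax collected from producers, supply shifts: Qs = 2(P − 16.5) + 32.
New equilibrium: buyers pay £59, producers receive £42.5, Q = 117. (Wedge: Pb − Ps = 16.5.)
Burden on buyers: £11; on producers: £5.5. (They sum to £16.5.)
The less price-elastic side of the market bears the larger share of a per-unit tax.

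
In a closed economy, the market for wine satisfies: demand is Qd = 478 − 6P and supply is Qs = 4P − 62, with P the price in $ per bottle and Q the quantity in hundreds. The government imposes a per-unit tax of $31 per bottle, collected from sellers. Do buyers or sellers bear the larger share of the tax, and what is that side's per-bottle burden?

Without the tax, 478 − 6P = 4P − 62 gives 10P = 540, so P* = $54 and Q* = 154.
With the tax collected from sellers, supply shifts: Qs = 4(P − 31) − 62.
Solving gives Q = 79.6 with buyers paying $66.4 and sellers receiving $35.4 (the $31 wedge).
Per-bottle burden: buyers $12.4, sellers $18.6.
Sellers take the larger share because supply is less price-elastic here (demand slope 6 vs supply slope 4).
The less price-elastic side of the market bears the larger share of a per-unit tax.

Sellers bear the larger share: $18.6 per bottle.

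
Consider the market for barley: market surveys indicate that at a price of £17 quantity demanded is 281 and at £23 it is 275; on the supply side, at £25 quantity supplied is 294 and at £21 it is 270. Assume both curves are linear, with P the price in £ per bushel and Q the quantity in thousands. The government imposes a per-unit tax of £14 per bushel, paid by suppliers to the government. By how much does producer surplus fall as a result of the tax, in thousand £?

Demand slope: (275 − 281)/(23 − 17) = -1, so Qd = 298 − P.
Supply slope: (270 − 294)/(21 − 25) = 6, so Qs = 6P + 144.
Before the tax: set 298 − P = 6P + 144 → P* = £22, Q* = 276.
With the tax collected from suppliers, supply shifts: Qs = 6(P − 14) + 144.
New equilibrium: consumers pay £34, suppliers receive £20, Q = 264. (Wedge: Pb − Ps = 14.)
ΔPS is the trapezoid between Q = 264 and Q = 276 of height £2: ½ · (276 + 264) · 2 = £540.

Producer surplus falls by £540 thousand.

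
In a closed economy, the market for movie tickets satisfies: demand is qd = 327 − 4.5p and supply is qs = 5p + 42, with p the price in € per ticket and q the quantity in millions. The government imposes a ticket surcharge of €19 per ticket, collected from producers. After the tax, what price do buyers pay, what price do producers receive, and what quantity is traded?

Without the tax, 327 − 4.5p = 5p + 42 gives 9.5p = 285, so p* = €30 and q* = 192.
With the tax collected from producers, supply shifts: qs = 5(p − 19) + 42.
New equilibrium: buyers pay €40, producers receive €21, q = 147. (Wedge: pb − ps = 19.)
The less price-elastic side of the market bears the larger share of a per-unit tax.

Buyers pay €40; producers receive €21; quantity = 147.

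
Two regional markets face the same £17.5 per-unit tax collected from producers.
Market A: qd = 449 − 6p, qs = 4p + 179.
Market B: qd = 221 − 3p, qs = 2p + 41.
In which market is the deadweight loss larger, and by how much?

Market A, by £183.75.

Market A: pre-tax p* = £27, q* = 287; post-tax q = 245; deadweight loss = £367.5.
Market B: pre-tax p* = £36, q* = 113; post-tax q = 92; deadweight loss = £183.75.
Difference: £367.5 vs £183.75 → market A is larger by £183.75.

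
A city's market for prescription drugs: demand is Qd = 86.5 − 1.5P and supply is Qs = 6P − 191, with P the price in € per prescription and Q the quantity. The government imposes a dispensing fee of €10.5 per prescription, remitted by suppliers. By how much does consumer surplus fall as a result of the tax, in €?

Before the tax: set 86.5 − 1.5P = 6P − 191 → P* = €37, Q* = 31.
With the tax collected from suppliers, supply shifts: Qs = 6(P − 10.5) − 191.
Solving gives Q = 18.4 with buyers paying €45.4 and suppliers receiving €34.9 (the €10.5 wedge).
ΔCS is the trapezoid between Q = 18.4 and Q = 31 of height €8.4: ½ · (31 + 18.4) · 8.4 = €207.48.

Consumer surplus falls by €207.48.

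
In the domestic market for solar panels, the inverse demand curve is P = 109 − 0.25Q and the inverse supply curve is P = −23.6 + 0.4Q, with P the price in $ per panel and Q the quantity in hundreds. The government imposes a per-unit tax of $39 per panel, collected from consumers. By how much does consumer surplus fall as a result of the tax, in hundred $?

Inverting to Q(P) form: Qd = 436 − 4P; Qs = 2.5P + 59.
Before the tax: set 436 − 4P = 2.5P + 59 → P* = $58, Q* = 204.
With the tax collected from consumers, demand (in seller-price terms) shifts: Qd = 436 − 4(P + 39).
Solving gives Q = 144 with consumers paying $73 and sellers receiving $34 (the $39 wedge).
ΔCS is the trapezoid between Q = 144 and Q = 204 of height $15: ½ · (204 + 144) · 15 = $2610.

Consumer surplus falls by $2610 hundred.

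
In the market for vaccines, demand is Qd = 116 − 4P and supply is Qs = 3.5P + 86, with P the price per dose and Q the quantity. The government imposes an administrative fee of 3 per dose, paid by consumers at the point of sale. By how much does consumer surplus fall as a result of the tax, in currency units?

Consumer surplus falls by 136.08.

Before the tax: set 116 − 4P = 3.5P + 86 → P* = 4, Q* = 100.
With the tax collected from consumers, demand (in seller-price terms) shifts: Qd = 116 − 4(P + 3).
Solving gives Q = 94.4 with consumers paying 5.4 and suppliers receiving 2.4 (the 3 wedge).
ΔCS is the trapezoid between Q = 94.4 and Q = 100 of height 1.4: ½ · (100 + 94.4) · 1.4 = 136.08.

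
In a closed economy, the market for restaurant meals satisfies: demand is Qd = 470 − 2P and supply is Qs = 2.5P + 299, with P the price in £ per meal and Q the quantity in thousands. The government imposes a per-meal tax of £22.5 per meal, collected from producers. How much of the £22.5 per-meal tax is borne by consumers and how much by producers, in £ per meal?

Consumers bear £12.5 per meal; producers bear £10 per meal.

Before the tax: set 470 − 2P = 2.5P + 299 → P* = £38, Q* = 394.
With the tax collected from producers, supply shifts: Qs = 2.5(P − 22.5) + 299.
Solving gives Q = 369 with consumers paying £50.5 and producers receiving £28 (the £22.5 wedge).
Burden on consumers: £12.5; on producers: £10. (They sum to £22.5.)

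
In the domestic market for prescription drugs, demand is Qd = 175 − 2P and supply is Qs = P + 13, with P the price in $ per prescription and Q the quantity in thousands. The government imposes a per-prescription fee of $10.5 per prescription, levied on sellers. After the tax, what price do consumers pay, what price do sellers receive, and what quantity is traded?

Without the tax, 175 − 2P = P + 13 gives 3P = 162, so P* = $54 and Q* = 67.
With the tax collected from sellers, supply shifts: Qs = (P − 10.5) + 13.
Solving gives Q = 60 with consumers paying $57.5 and sellers receiving $47 (the $10.5 wedge).
The less price-elastic side of the market bears the larger share of a per-unit tax.

Consumers pay $57.5; sellers receive $47; quantity = 60.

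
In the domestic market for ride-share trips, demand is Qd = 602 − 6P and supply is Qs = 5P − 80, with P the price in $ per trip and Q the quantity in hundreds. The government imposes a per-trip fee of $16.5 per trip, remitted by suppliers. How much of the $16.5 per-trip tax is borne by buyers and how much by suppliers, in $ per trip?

Without the tax, 602 − 6P = 5P − 80 gives 11P = 682, so P* = $62 and Q* = 230.
With the tax collected from suppliers, supply shifts: Qs = 5(P − 16.5) − 80.
Solving gives Q = 185 with buyers paying $69.5 and suppliers receiving $53 (the $16.5 wedge).
Burden on buyers: $7.5; on suppliers: $9. (They sum to $16.5.)
The less price-elastic side of the market bears the larger share of a per-unit tax.

Buyers bear $7.5 per trip; suppliers bear $9 per trip.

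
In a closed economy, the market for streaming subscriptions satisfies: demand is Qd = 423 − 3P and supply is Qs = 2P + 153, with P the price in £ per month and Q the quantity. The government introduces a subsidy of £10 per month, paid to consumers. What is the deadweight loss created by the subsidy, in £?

Deadweight loss = £60.

Without the subsidy, 423 − 3P = 2P + 153 gives 5P = 270, so P* = £54 and Q* = 261.
With a per-unit subsidy paid to consumers, each effectively pays P − 10, so demand becomes Qd = 423 − 3(P − 10).
Solving gives Q = 273 with consumers paying £50 and producers receiving £60 (the £10 wedge).
Quantity rises by |ΔQ| = |261 − 273| = 12.
DWL = ½ · t · |ΔQ| = ½ · 10 · 12 = £60.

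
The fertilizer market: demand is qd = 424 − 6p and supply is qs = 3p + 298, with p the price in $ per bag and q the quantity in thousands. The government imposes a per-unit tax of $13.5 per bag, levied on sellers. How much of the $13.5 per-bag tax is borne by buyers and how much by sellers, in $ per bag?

Without the tax, 424 − 6p = 3p + 298 gives 9p = 126, so p* = $14 and q* = 340.
With the tax collected from sellers, supply shifts: qs = 3(p − 13.5) + 298.
Solving gives q = 313 with buyers paying $18.5 and sellers receiving $5 (the $13.5 wedge).
Burden on buyers: $4.5; on sellers: $9. (They sum to $13.5.)
The less price-elastic side of the market bears the larger share of a per-unit tax.

Buyers bear $4.5 per bag; sellers bear $9 per bag.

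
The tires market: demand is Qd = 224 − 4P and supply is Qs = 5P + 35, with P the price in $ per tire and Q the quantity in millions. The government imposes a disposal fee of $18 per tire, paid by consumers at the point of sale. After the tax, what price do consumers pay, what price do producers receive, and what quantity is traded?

Without the tax, 224 − 4P = 5P + 35 gives 9P = 189, so P* = $21 and Q* = 140.
With the tax collected from consumers, demand (in seller-price terms) shifts: Qd = 224 − 4(P + 18).
New equilibrium: consumers pay $31, producers receive $13, Q = 100. (Wedge: Pb − Ps = 18.)

Consumers pay $31; producers receive $13; quantity = 100.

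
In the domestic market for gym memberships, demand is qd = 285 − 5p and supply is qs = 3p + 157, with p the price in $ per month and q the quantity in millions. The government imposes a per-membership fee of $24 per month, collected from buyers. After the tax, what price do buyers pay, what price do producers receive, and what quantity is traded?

Before the tax: set 285 − 5p = 3p + 157 → p* = $16, q* = 205.
With the tax collected from buyers, demand (in seller-price terms) shifts: qd = 285 − 5(p + 24).
New equilibrium: buyers pay $25, producers receive $1, q = 160. (Wedge: pb − ps = 24.)
The less price-elastic side of the market bears the larger share of a per-unit tax.

Buyers pay $25; producers receive $1; quantity = 160.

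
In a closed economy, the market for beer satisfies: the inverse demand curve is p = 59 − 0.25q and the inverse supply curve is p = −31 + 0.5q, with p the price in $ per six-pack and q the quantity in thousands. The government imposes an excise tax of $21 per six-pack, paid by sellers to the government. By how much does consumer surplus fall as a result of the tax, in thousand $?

Consumer surplus falls by $742 thousand.

Inverting to q(p) form: qd = 236 − 4p; qs = 2p + 62.
Before the tax: set 236 − 4p = 2p + 62 → p* = $29, q* = 120.
With the tax collected from sellers, supply shifts: qs = 2(p − 21) + 62.
Solving gives q = 92 with consumers paying $36 and sellers receiving $15 (the $21 wedge).
ΔCS is the trapezoid between Q = 92 and Q = 120 of height $7: ½ · (120 + 92) · 7 = $742.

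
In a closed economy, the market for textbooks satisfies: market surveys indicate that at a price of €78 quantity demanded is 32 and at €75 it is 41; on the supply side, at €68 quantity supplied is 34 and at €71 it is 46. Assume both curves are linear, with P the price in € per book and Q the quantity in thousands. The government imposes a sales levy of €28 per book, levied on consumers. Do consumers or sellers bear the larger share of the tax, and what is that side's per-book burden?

Demand slope: (41 − 32)/(75 − 78) = -3, so Qd = 266 − 3P.
Supply slope: (46 − 34)/(71 − 68) = 4, so Qs = 4P − 238.
Without the tax, 266 − 3P = 4P − 238 gives 7P = 504, so P* = €72 and Q* = 50.
With the tax collected from consumers, demand (in seller-price terms) shifts: Qd = 266 − 3(P + 28).
Solving gives Q = 2 with consumers paying €88 and sellers receiving €60 (the €28 wedge).
Per-book burden: consumers €16, sellers €12.
Consumers take the larger share because demand is less price-elastic here (demand slope 3 vs supply slope 4).

Consumers bear the larger share: €16 per book.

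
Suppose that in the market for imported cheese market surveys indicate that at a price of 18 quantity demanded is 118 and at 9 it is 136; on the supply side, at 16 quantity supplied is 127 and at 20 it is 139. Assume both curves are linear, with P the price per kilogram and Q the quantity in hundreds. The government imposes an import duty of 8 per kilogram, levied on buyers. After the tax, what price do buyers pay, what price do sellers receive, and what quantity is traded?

Demand slope: (136 − 118)/(9 − 18) = -2, so Qd = 154 − 2P.
Supply slope: (139 − 127)/(20 − 16) = 3, so Qs = 3P + 79.
Before the tax: set 154 − 2P = 3P + 79 → P* = 15, Q* = 124.
With the tax collected from buyers, demand (in seller-price terms) shifts: Qd = 154 − 2(P + 8).
Solving gives Q = 114.4 with buyers paying 19.8 and sellers receiving 11.8 (the 8 wedge).

Buyers pay 19.8; sellers receive 11.8; quantity = 114.4.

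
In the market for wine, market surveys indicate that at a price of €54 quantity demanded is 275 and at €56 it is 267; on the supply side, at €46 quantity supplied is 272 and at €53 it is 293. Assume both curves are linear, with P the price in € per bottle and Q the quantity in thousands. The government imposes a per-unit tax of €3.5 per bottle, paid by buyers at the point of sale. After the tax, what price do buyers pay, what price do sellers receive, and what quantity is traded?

Buyers pay €52.5; sellers receive €49; quantity = 281.

Demand slope: (267 − 275)/(56 − 54) = -4, so Qd = 491 − 4P.
Supply slope: (293 − 272)/(53 − 46) = 3, so Qs = 3P + 134.
Without the tax, 491 − 4P = 3P + 134 gives 7P = 357, so P* = €51 and Q* = 287.
With the tax collected from buyers, demand (in seller-price terms) shifts: Qd = 491 − 4(P + 3.5).
New equilibrium: buyers pay €52.5, sellers receive €49, Q = 281. (Wedge: Pb − Ps = 3.5.)
The less price-elastic side of the market bears the larger share of a per-unit tax.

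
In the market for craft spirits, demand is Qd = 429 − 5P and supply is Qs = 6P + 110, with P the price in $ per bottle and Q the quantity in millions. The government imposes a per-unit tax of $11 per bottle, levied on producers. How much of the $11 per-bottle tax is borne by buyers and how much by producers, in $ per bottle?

Buyers bear $6 per bottle; producers bear $5 per bottle.

Without the tax, 429 − 5P = 6P + 110 gives 11P = 319, so P* = $29 and Q* = 284.
With the tax collected from producers, supply shifts: Qs = 6(P − 11) + 110.
New equilibrium: buyers pay $35, producers receive $24, Q = 254. (Wedge: Pb − Ps = 11.)
Burden on buyers: $6; on producers: $5. (They sum to $11.)
The less price-elastic side of the market bears the larger share of a per-unit tax.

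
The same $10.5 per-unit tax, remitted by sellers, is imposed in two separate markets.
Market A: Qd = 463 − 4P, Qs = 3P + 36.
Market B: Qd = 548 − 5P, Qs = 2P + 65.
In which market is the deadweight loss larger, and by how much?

Market A: pre-tax P* = $61, Q* = 219; post-tax Q = 201; deadweight loss = $94.5.
Market B: pre-tax P* = $69, Q* = 203; post-tax Q = 188; deadweight loss = $78.75.
Difference: $94.5 vs $78.75 → market A is larger by $15.75.

Market A, by $15.75.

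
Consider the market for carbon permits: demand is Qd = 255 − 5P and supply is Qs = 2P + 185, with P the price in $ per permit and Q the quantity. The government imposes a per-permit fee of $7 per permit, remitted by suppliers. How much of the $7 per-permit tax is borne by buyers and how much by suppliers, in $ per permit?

Buyers bear $2 per permit; suppliers bear $5 per permit.

Before the tax: set 255 − 5P = 2P + 185 → P* = $10, Q* = 205.
With the tax collected from suppliers, supply shifts: Qs = 2(P − 7) + 185.
Solving gives Q = 195 with buyers paying $12 and suppliers receiving $5 (the $7 wedge).
Burden on buyers: $2; on suppliers: $5. (They sum to $7.)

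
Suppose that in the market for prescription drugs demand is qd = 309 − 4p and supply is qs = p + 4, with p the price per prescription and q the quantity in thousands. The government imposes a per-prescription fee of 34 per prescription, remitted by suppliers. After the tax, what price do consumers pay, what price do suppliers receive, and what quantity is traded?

Consumers pay 67.8; suppliers receive 33.8; quantity = 37.8.

Without the tax, 309 − 4p = p + 4 gives 5p = 305, so p* = 61 and q* = 65.
With the tax collected from suppliers, supply shifts: qs = (p − 34) + 4.
New equilibrium: consumers pay 67.8, suppliers receive 33.8, q = 37.8. (Wedge: pb − ps = 34.)
The less price-elastic side of the market bears the larger share of a per-unit tax.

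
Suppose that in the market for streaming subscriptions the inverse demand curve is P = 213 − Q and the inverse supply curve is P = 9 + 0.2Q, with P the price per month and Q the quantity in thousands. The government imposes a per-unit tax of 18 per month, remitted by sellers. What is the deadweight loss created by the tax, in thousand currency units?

Rewrite in direct form: Qd = 213 − P and Qs = 5P − 45.
Without the tax, 213 − P = 5P − 45 gives 6P = 258, so P* = 43 and Q* = 170.
With the tax collected from sellers, supply shifts: Qs = 5(P − 18) − 45.
New equilibrium: buyers pay 58, sellers receive 40, Q = 155. (Wedge: Pb − Ps = 18.)
Quantity falls by |ΔQ| = |170 − 155| = 15.
DWL = ½ · t · |ΔQ| = ½ · 18 · 15 = 135.

Deadweight loss = 135 thousand.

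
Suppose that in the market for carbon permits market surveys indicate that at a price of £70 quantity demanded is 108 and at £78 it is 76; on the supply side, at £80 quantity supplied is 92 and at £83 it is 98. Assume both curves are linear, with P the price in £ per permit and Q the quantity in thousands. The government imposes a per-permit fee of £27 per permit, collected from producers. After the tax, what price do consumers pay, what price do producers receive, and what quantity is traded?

Demand slope: (76 − 108)/(78 − 70) = -4, so Qd = 388 − 4P.
Supply slope: (98 − 92)/(83 − 80) = 2, so Qs = 2P − 68.
Before the tax: set 388 − 4P = 2P − 68 → P* = £76, Q* = 84.
With the tax collected from producers, supply shifts: Qs = 2(P − 27) − 68.
New equilibrium: consumers pay £85, producers receive £58, Q = 48. (Wedge: Pb − Ps = 27.)
The less price-elastic side of the market bears the larger share of a per-unit tax.

Consumers pay £85; producers receive £58; quantity = 48.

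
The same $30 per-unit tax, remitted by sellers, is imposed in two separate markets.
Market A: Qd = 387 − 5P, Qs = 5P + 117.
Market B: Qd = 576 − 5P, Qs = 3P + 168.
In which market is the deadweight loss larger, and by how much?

Market A: pre-tax P* = $27, Q* = 252; post-tax Q = 177; deadweight loss = $1125.
Market B: pre-tax P* = $51, Q* = 321; post-tax Q = 264.75; deadweight loss = $843.75.
Difference: $1125 vs $843.75 → market A is larger by $281.25.

Market A, by $281.25.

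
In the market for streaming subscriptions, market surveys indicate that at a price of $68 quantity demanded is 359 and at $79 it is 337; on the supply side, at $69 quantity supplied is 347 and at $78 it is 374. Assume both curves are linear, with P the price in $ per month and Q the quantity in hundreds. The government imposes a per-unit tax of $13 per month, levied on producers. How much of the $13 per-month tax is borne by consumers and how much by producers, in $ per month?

Demand slope: (337 − 359)/(79 − 68) = -2, so Qd = 495 − 2P.
Supply slope: (374 − 347)/(78 − 69) = 3, so Qs = 3P + 140.
Without the tax, 495 − 2P = 3P + 140 gives 5P = 355, so P* = $71 and Q* = 353.
With the tax collected from producers, supply shifts: Qs = 3(P − 13) + 140.
Solving gives Q = 337.4 with consumers paying $78.8 and producers receiving $65.8 (the $13 wedge).
Burden on consumers: $7.8; on producers: $5.2. (They sum to $13.)

Consumers bear $7.8 per month; producers bear $5.2 per month.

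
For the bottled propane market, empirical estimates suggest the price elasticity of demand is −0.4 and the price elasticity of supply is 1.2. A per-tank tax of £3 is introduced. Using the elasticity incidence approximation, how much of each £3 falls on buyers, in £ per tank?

Incidence ratio: buyers' share ≈ εs / (εs + |εd|) = 1.2 / (1.2 + 0.4) = 0.75.
So buyers bear ≈ 0.75 × £3 = £2.25; sellers bear £0.75.

Buyers bear ≈ £2.25 per tank.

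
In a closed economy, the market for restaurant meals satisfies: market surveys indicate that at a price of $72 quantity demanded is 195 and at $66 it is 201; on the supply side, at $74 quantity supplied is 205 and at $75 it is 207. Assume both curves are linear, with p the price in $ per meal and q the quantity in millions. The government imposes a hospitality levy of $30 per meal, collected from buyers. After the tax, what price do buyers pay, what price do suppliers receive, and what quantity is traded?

Buyers pay $90; suppliers receive $60; quantity = 177.

Demand slope: (201 − 195)/(66 − 72) = -1, so qd = 267 − p.
Supply slope: (207 − 205)/(75 − 74) = 2, so qs = 2p + 57.
Without the tax, 267 − p = 2p + 57 gives 3p = 210, so p* = $70 and q* = 197.
With the tax collected from buyers, demand (in seller-price terms) shifts: qd = 267 − (p + 30).
New equilibrium: buyers pay $90, suppliers receive $60, q = 177. (Wedge: pb − ps = 30.)
The less price-elastic side of the market bears the larger share of a per-unit tax.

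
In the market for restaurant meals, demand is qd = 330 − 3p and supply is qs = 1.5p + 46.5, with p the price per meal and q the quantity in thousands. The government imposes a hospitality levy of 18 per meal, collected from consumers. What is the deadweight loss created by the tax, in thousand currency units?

Deadweight loss = 162 thousand.

Before the tax: set 330 − 3p = 1.5p + 46.5 → p* = 63, q* = 141.
With the tax collected from consumers, demand (in seller-price terms) shifts: qd = 330 − 3(p + 18).
New equilibrium: consumers pay 69, suppliers receive 51, q = 123. (Wedge: pb − ps = 18.)
Quantity falls by |ΔQ| = |141 − 123| = 18.
DWL = ½ · t · |ΔQ| = ½ · 18 · 18 = 162.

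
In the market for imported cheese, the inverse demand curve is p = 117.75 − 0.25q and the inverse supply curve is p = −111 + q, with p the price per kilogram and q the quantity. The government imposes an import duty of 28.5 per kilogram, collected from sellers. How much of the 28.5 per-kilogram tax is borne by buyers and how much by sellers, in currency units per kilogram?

Buyers bear 5.7 per kilogram; sellers bear 22.8 per kilogram.

Inverting to q(p) form: qd = 471 − 4p; qs = p + 111.
Without the tax, 471 − 4p = p + 111 gives 5p = 360, so p* = 72 and q* = 183.
With the tax collected from sellers, supply shifts: qs = (p − 28.5) + 111.
New equilibrium: buyers pay 77.7, sellers receive 49.2, q = 160.2. (Wedge: pb − ps = 28.5.)
Burden on buyers: 5.7; on sellers: 22.8. (They sum to 28.5.)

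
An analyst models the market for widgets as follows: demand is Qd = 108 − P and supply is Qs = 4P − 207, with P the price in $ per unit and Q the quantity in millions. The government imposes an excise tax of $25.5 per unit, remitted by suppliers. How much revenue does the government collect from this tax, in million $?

Tax revenue = $627.3 million.

Before the tax: set 108 − P = 4P − 207 → P* = $63, Q* = 45.
With the tax collected from suppliers, supply shifts: Qs = 4(P − 25.5) − 207.
Solving gives Q = 24.6 with consumers paying $83.4 and suppliers receiving $57.9 (the $25.5 wedge).
Revenue = t · Q = 25.5 · 24.6 = $627.3.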